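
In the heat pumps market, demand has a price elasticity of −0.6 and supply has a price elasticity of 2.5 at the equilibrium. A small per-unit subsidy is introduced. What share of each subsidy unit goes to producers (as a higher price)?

For a small subsidy around the equilibrium, the benefit split depends on the relative slopes, which at a point are proportional to the elasticities.
Buyer share = εs/(εs + |εd|) = 2.5/(2.5 + 0.6) = 25/31; seller share = |εd|/(εs + |εd|) = 6/31.
So producers capture 6/31 of the subsidy.

Producer share = 6/31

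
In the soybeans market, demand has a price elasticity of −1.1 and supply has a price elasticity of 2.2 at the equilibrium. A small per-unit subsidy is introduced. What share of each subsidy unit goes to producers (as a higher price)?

Producer share = 1/3

For a small subsidy around the equilibrium, the benefit split depends on the relative slopes, which at a point are proportional to the elasticities.
Buyer share = εs/(εs + |εd|) = 2.2/(2.2 + 1.1) = 2/3; seller share = |εd|/(εs + |εd|) = 1/3.
So producers capture 1/3 of the subsidy.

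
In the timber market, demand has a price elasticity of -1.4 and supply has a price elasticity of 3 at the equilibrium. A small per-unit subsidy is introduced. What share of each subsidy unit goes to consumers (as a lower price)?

Consumer share = 15/22

For a small subsidy around the equilibrium, the benefit split depends on the relative slopes, which at a point are proportional to the elasticities.
Buyer share = εs/(εs + |εd|) = 3/(3 + 1.4) = 15/22; seller share = |εd|/(εs + |εd|) = 7/22.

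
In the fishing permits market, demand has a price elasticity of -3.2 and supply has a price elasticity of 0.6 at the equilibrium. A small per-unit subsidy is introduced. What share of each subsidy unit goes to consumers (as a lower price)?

For a small subsidy around the equilibrium, the benefit split depends on the relative slopes, which at a point are proportional to the elasticities.
Buyer share = εs/(εs + |εd|) = 0.6/(0.6 + 3.2) = 3/19; seller share = |εd|/(εs + |εd|) = 16/19.

Consumer share = 3/19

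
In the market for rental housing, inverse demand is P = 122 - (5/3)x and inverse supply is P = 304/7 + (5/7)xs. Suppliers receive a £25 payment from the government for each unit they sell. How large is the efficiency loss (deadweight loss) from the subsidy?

Pre-subsidy: 122 - (5/3)x = 304/7 + (5/7)x gives x* = 33 and P* = 67.
With the subsidy, sellers receive Ps = Pb + 25 for each unit, where Pb is the price buyers pay.
On the curves, Pb = 122 - (5/3)x and Ps = 304/7 + (5/7)x; the wedge Ps − Pb = 25 gives 304/7 + (5/7)x − (122 - (5/3)x) = 25, so x' = 43.5.
Then Pb = 122 − (5/3)·43.5 = 49.5 and Ps = 304/7 + (5/7)·43.5 = 74.5.
The subsidy expands output by 43.5 − 33 = 10.5 past the efficient level; on those units the gap between marginal cost and willingness to pay runs from 0 up to 25.
DWL = ½ × 25 × 10.5 = 131.25.

Deadweight loss = £131.25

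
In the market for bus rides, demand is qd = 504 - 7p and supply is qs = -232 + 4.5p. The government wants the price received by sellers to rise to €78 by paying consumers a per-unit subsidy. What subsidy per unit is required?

Required subsidy s = €23 per unit

At a seller price of 78, quantity supplied is -232 + 4.5·78 = 119.
Buyers absorb 119 only when they pay pb with 504 − 7·pb = 119, i.e. pb = 55.
s = ps − pb = 78 − 55 = 23.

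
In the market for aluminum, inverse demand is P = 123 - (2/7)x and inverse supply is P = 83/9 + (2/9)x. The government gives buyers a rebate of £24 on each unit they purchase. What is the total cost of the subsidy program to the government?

Government cost = £6510

Pre-subsidy: 123 - (2/7)x = 83/9 + (2/9)x gives x* = 224 and P* = 59.
With the rebate, buyers effectively pay Pb = Ps − 24, where Ps is the price sellers receive.
On the curves, Pb = 123 - (2/7)x and Ps = 83/9 + (2/9)x; the wedge Ps − Pb = 24 gives 83/9 + (2/9)x − (123 - (2/7)x) = 24, so x' = 271.25.
Then Pb = 123 − (2/7)·271.25 = 45.5 and Ps = 83/9 + (2/9)·271.25 = 69.5.
Government outlay = subsidy × quantity = 24 × 271.25 = 6510.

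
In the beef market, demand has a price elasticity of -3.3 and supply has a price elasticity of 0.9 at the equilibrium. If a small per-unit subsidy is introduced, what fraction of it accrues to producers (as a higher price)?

Producer share = 11/14

For a small subsidy around the equilibrium, the benefit split depends on the relative slopes, which at a point are proportional to the elasticities.
Buyer share = εs/(εs + |εd|) = 0.9/(0.9 + 3.3) = 3/14; seller share = |εd|/(εs + |εd|) = 11/14.
So producers capture 11/14 of the subsidy.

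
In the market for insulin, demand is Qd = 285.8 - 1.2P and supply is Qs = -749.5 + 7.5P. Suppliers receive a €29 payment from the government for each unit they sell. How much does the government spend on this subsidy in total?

Pre-subsidy: 285.8 - 1.2P = -749.5 + 7.5P gives P* = 119, Q* = 143.
With the subsidy, sellers receive Ps = Pb + 29 for each unit, where Pb is the price buyers pay.
Supply in terms of Pb becomes Qs = -749.5 + 7.5(Pb + 29) = -532 + 7.5Pb. Setting this equal to demand: 285.8 - 1.2Pb = -532 + 7.5Pb, so Pb = 94.
Sellers receive Ps = 94 + 29 = 123; Q' = 285.8 − 1.2·94 = 173.
Government outlay = subsidy × quantity = 29 × 173 = 5017.

Government cost = €5017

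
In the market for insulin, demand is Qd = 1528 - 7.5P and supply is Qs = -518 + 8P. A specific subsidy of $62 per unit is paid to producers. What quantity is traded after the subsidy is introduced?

Pre-subsidy: 1528 - 7.5P = -518 + 8P gives P* = 132, Q* = 538.
With the subsidy, sellers receive Ps = Pb + 62 for each unit, where Pb is the price buyers pay.
Supply in terms of Pb becomes Qs = -518 + 8(Pb + 62) = -22 + 8Pb. Setting this equal to demand: 1528 - 7.5Pb = -22 + 8Pb, so Pb = 100.
Sellers receive Ps = 100 + 62 = 162; Q' = 1528 − 7.5·100 = 778.

Q' = 778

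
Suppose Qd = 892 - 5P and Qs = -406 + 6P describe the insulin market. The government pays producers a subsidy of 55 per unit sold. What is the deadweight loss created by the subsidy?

Deadweight loss = 4125

Pre-subsidy: 892 - 5P = -406 + 6P gives P* = 118, Q* = 302.
With the subsidy, sellers receive Ps = Pb + 55 for each unit, where Pb is the price buyers pay.
Supply in terms of Pb becomes Qs = -406 + 6(Pb + 55) = -76 + 6Pb. Setting this equal to demand: 892 - 5Pb = -76 + 6Pb, so Pb = 88.
Sellers receive Ps = 88 + 55 = 143; Q' = 892 − 5·88 = 452.
The subsidy expands output by 452 − 302 = 150 past the efficient level; on those units the gap between marginal cost and willingness to pay runs from 0 up to 55.
DWL = ½ × 55 × 150 = 4125.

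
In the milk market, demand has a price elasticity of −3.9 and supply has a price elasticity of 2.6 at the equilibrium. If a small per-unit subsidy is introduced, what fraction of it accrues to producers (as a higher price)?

For a small subsidy around the equilibrium, the benefit split depends on the relative slopes, which at a point are proportional to the elasticities.
Buyer share = εs/(εs + |εd|) = 2.6/(2.6 + 3.9) = 0.4; seller share = |εd|/(εs + |εd|) = 0.6.
So producers capture 0.6 of the subsidy.

Producer share = 0.6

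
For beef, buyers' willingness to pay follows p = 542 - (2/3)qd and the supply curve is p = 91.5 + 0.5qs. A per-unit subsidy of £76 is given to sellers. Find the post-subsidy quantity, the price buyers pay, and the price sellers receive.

Pre-subsidy: 542 - (2/3)q = 91.5 + 0.5q gives q* = 2703/7 and p* = 1992/7.
With the subsidy, sellers receive ps = pb + 76 for each unit, where pb is the price buyers pay.
On the curves, pb = 542 - (2/3)q and ps = 91.5 + 0.5q; the wedge ps − pb = 76 gives 91.5 + 0.5q − (542 - (2/3)q) = 76, so q' = 3159/7.
Then pb = 542 − (2/3)·(3159/7) = 1688/7 and ps = 91.5 + 0.5·(3159/7) = 2220/7.

q' = 3159/7; buyers pay 1688/7; sellers receive 2220/7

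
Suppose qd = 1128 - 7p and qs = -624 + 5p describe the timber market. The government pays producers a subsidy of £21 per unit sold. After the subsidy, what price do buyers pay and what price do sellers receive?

Buyers pay £137.25; sellers receive £158.25

Pre-subsidy: 1128 - 7p = -624 + 5p gives p* = 146, q* = 106.
With the subsidy, sellers receive ps = pb + 21 for each unit, where pb is the price buyers pay.
Supply in terms of pb becomes qs = -624 + 5(pb + 21) = -519 + 5pb. Setting this equal to demand: 1128 - 7pb = -519 + 5pb, so pb = 137.25.
Sellers receive ps = 137.25 + 21 = 158.25; q' = 1128 − 7·137.25 = 167.25.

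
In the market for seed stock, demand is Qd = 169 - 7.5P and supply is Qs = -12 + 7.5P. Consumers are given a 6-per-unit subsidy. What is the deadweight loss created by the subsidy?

Deadweight loss = 67.5

Pre-subsidy: 169 - 7.5P = -12 + 7.5P gives P* = 181/15, Q* = 78.5.
With the rebate, buyers effectively pay Pb = Ps − 6, where Ps is the price sellers receive.
Demand in terms of Ps becomes Qd = 169 − 7.5(Ps − 6) = 214 - 7.5Ps. Setting this equal to supply: 214 - 7.5Ps = -12 + 7.5Ps, so Ps = 226/15.
Buyers pay Pb = 226/15 − 6 = 136/15; Q' = -12 + 7.5·(226/15) = 101.
The subsidy expands output by 101 − 78.5 = 22.5 past the efficient level; on those units the gap between marginal cost and willingness to pay runs from 0 up to 6.
DWL = ½ × 6 × 22.5 = 67.5.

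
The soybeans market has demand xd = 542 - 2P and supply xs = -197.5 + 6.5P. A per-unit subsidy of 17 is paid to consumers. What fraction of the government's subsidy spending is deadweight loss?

Pre-subsidy: 542 - 2P = -197.5 + 6.5P gives P* = 87, x* = 368.
With the rebate, buyers effectively pay Pb = Ps − 17, where Ps is the price sellers receive.
Demand in terms of Ps becomes xd = 542 − 2(Ps − 17) = 576 - 2Ps. Setting this equal to supply: 576 - 2Ps = -197.5 + 6.5Ps, so Ps = 91.
Buyers pay Pb = 91 − 17 = 74; x' = -197.5 + 6.5·91 = 394.
ΔCS = ½(368 + 394)(87 − 74) = 4953; ΔPS = ½(368 + 394)(91 − 87) = 1524.
Government spending = 17 × 394 = 6698.
DWL = ½ × 17 × (394 − 368) = 221; fraction = 221 / 6698 = 13/394.

DWL / government spending = 13/394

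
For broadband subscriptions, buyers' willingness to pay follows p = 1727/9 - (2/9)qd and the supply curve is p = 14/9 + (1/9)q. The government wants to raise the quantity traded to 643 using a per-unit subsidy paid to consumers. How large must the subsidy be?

At q = 643, from the demand curve buyers pay pb = 1727/9 − (2/9)·643 = 49; from the supply curve sellers need ps = 14/9 + (1/9)·643 = 73.
The subsidy must fill the gap: s = ps − pb = 73 − 49 = 24.

Required subsidy s = 24 per unit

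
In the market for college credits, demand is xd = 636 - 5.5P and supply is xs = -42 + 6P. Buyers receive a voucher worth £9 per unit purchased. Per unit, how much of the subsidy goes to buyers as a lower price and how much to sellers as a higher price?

Buyers gain 108/23 per unit; sellers gain 99/23 per unit

Pre-subsidy: 636 - 5.5P = -42 + 6P gives P* = 1356/23, x* = 7170/23.
With the rebate, buyers effectively pay Pb = Ps − 9, where Ps is the price sellers receive.
Demand in terms of Ps becomes xd = 636 − 5.5(Ps − 9) = 685.5 - 5.5Ps. Setting this equal to supply: 685.5 - 5.5Ps = -42 + 6Ps, so Ps = 1455/23.
Buyers pay Pb = 1455/23 − 9 = 1248/23; x' = -42 + 6·(1455/23) = 7764/23.
Buyers' price falls by P* − Pb = 1356/23 − 1248/23 = 108/23; sellers' price rises by Ps − P* = 1455/23 − 1356/23 = 99/23.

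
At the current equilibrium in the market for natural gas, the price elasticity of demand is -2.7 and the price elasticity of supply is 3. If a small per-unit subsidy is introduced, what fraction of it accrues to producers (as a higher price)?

Producer share = 9/19

For a small subsidy around the equilibrium, the benefit split depends on the relative slopes, which at a point are proportional to the elasticities.
Buyer share = εs/(εs + |εd|) = 3/(3 + 2.7) = 10/19; seller share = |εd|/(εs + |εd|) = 9/19.
So producers capture 9/19 of the subsidy.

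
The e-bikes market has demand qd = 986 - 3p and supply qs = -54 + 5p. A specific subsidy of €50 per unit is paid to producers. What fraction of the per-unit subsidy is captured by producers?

Producer share = 0.375

Pre-subsidy: 986 - 3p = -54 + 5p gives p* = 130, q* = 596.
With the subsidy, sellers receive ps = pb + 50 for each unit, where pb is the price buyers pay.
Supply in terms of pb becomes qs = -54 + 5(pb + 50) = 196 + 5pb. Setting this equal to demand: 986 - 3pb = 196 + 5pb, so pb = 98.75.
Sellers receive ps = 98.75 + 50 = 148.75; q' = 986 − 3·98.75 = 689.75.
Buyers' price falls by p* − pb = 130 − 98.75 = 31.25; sellers' price rises by ps − p* = 148.75 − 130 = 18.75.
So producers capture 18.75/50 = 0.375 of each unit of subsidy.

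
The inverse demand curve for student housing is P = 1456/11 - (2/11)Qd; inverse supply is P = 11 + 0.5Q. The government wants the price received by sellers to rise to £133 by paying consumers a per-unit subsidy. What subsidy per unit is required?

At a seller price of 133, quantity supplied is -22 + 2·133 = 244.
Buyers absorb 244 only when they pay Pb = 1456/11 − (2/11)·244 = 88.
s = Ps − Pb = 133 − 88 = 45.

Required subsidy s = £45 per unit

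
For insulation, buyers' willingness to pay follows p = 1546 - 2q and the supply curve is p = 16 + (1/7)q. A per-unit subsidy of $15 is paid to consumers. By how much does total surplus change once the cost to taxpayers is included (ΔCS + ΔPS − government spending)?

Pre-subsidy: 1546 - 2q = 16 + (1/7)q gives q* = 714 and p* = 118.
With the rebate, buyers effectively pay pb = ps − 15, where ps is the price sellers receive.
On the curves, pb = 1546 - 2q and ps = 16 + (1/7)q; the wedge ps − pb = 15 gives 16 + (1/7)q − (1546 - 2q) = 15, so q' = 721.
Then pb = 1546 − 2·721 = 104 and ps = 16 + (1/7)·721 = 119.
ΔCS = ½(714 + 721)(118 − 104) = 10045; ΔPS = ½(714 + 721)(119 − 118) = 717.5.
Government spending = 15 × 721 = 10815.
Net change = 10045 + 717.5 − 10815 = -52.5. The loss equals the DWL triangle ½·15·7.

Net change in total surplus = -$52.5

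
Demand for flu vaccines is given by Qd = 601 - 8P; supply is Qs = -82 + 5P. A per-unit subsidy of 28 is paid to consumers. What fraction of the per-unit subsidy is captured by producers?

Pre-subsidy: 601 - 8P = -82 + 5P gives P* = 683/13, Q* = 2349/13.
With the rebate, buyers effectively pay Pb = Ps − 28, where Ps is the price sellers receive.
Demand in terms of Ps becomes Qd = 601 − 8(Ps − 28) = 825 - 8Ps. Setting this equal to supply: 825 - 8Ps = -82 + 5Ps, so Ps = 907/13.
Buyers pay Pb = 907/13 − 28 = 543/13; Q' = -82 + 5·(907/13) = 3469/13.
Buyers' price falls by P* − Pb = 683/13 − 543/13 = 140/13; sellers' price rises by Ps − P* = 907/13 − 683/13 = 224/13.
So producers capture (224/13)/28 = 8/13 of each unit of subsidy.

Producer share = 8/13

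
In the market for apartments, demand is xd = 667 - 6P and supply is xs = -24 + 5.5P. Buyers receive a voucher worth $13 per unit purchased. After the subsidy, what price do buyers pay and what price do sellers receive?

Pre-subsidy: 667 - 6P = -24 + 5.5P gives P* = 1382/23, x* = 7049/23.
With the rebate, buyers effectively pay Pb = Ps − 13, where Ps is the price sellers receive.
Demand in terms of Ps becomes xd = 667 − 6(Ps − 13) = 745 - 6Ps. Setting this equal to supply: 745 - 6Ps = -24 + 5.5Ps, so Ps = 1538/23.
Buyers pay Pb = 1538/23 − 13 = 1239/23; x' = -24 + 5.5·(1538/23) = 7907/23.

Buyers pay 1239/23; sellers receive 1538/23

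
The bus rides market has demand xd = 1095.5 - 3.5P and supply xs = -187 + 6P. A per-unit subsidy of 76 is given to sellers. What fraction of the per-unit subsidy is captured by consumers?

Pre-subsidy: 1095.5 - 3.5P = -187 + 6P gives P* = 135, x* = 623.
With the subsidy, sellers receive Ps = Pb + 76 for each unit, where Pb is the price buyers pay.
Supply in terms of Pb becomes xs = -187 + 6(Pb + 76) = 269 + 6Pb. Setting this equal to demand: 1095.5 - 3.5Pb = 269 + 6Pb, so Pb = 87.
Sellers receive Ps = 87 + 76 = 163; x' = 1095.5 − 3.5·87 = 791.
Buyers' price falls by P* − Pb = 135 − 87 = 48; sellers' price rises by Ps − P* = 163 − 135 = 28.
So consumers capture 48/76 = 12/19 of each unit of subsidy.

Consumer share = 12/19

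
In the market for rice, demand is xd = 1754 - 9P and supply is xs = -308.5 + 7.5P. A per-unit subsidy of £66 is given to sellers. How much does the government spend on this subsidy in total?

Pre-subsidy: 1754 - 9P = -308.5 + 7.5P gives P* = 125, x* = 629.
With the subsidy, sellers receive Ps = Pb + 66 for each unit, where Pb is the price buyers pay.
Supply in terms of Pb becomes xs = -308.5 + 7.5(Pb + 66) = 186.5 + 7.5Pb. Setting this equal to demand: 1754 - 9Pb = 186.5 + 7.5Pb, so Pb = 95.
Sellers receive Ps = 95 + 66 = 161; x' = 1754 − 9·95 = 899.
Government outlay = subsidy × quantity = 66 × 899 = 59334.

Government cost = £59334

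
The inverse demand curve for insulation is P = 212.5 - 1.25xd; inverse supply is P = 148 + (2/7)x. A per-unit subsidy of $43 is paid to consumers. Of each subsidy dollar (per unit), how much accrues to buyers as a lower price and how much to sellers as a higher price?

Pre-subsidy: 212.5 - 1.25x = 148 + (2/7)x gives x* = 42 and P* = 160.
With the rebate, buyers effectively pay Pb = Ps − 43, where Ps is the price sellers receive.
On the curves, Pb = 212.5 - 1.25x and Ps = 148 + (2/7)x; the wedge Ps − Pb = 43 gives 148 + (2/7)x − (212.5 - 1.25x) = 43, so x' = 70.
Then Pb = 212.5 − 1.25·70 = 125 and Ps = 148 + (2/7)·70 = 168.
Buyers' price falls by P* − Pb = 160 − 125 = 35; sellers' price rises by Ps − P* = 168 − 160 = 8.

Buyers gain $35 per unit; sellers gain $8 per unit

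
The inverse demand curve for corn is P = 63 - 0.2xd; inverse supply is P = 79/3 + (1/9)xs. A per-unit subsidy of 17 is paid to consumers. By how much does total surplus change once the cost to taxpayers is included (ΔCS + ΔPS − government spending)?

Net change in total surplus = -13005/28

Pre-subsidy: 63 - 0.2x = 79/3 + (1/9)x gives x* = 825/7 and P* = 276/7.
With the rebate, buyers effectively pay Pb = Ps − 17, where Ps is the price sellers receive.
On the curves, Pb = 63 - 0.2x and Ps = 79/3 + (1/9)x; the wedge Ps − Pb = 17 gives 79/3 + (1/9)x − (63 - 0.2x) = 17, so x' = 172.5.
Then Pb = 63 − 0.2·172.5 = 28.5 and Ps = 79/3 + (1/9)·172.5 = 45.5.
ΔCS = ½(825/7 + 172.5)(276/7 − 28.5) = 621945/392; ΔPS = ½(825/7 + 172.5)(45.5 − 276/7) = 345525/392.
Government spending = 17 × 172.5 = 2932.5.
Net change = 621945/392 + 345525/392 − 2932.5 = -13005/28. The loss equals the DWL triangle ½·17·765/14.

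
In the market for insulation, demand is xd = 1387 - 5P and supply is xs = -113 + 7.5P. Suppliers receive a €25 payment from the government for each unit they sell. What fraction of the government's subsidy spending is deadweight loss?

Pre-subsidy: 1387 - 5P = -113 + 7.5P gives P* = 120, x* = 787.
With the subsidy, sellers receive Ps = Pb + 25 for each unit, where Pb is the price buyers pay.
Supply in terms of Pb becomes xs = -113 + 7.5(Pb + 25) = 74.5 + 7.5Pb. Setting this equal to demand: 1387 - 5Pb = 74.5 + 7.5Pb, so Pb = 105.
Sellers receive Ps = 105 + 25 = 130; x' = 1387 − 5·105 = 862.
ΔCS = ½(787 + 862)(120 − 105) = 12367.5; ΔPS = ½(787 + 862)(130 − 120) = 8245.
Government spending = 25 × 862 = 21550.
DWL = ½ × 25 × (862 − 787) = 937.5; fraction = 937.5 / 21550 = 75/1724.

DWL / government spending = 75/1724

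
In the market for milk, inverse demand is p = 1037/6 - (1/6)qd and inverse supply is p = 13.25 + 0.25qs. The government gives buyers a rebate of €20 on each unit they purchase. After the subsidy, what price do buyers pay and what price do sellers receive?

Buyers pay €101; sellers receive €121

Pre-subsidy: 1037/6 - (1/6)q = 13.25 + 0.25q gives q* = 383 and p* = 109.
With the rebate, buyers effectively pay pb = ps − 20, where ps is the price sellers receive.
On the curves, pb = 1037/6 - (1/6)q and ps = 13.25 + 0.25q; the wedge ps − pb = 20 gives 13.25 + 0.25q − (1037/6 - (1/6)q) = 20, so q' = 431.
Then pb = 1037/6 − (1/6)·431 = 101 and ps = 13.25 + 0.25·431 = 121.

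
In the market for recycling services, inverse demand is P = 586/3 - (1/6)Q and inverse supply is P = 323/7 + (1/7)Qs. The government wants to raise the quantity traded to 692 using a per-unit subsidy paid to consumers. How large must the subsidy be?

At Q = 692, from the demand curve buyers pay Pb = 586/3 − (1/6)·692 = 80; from the supply curve sellers need Ps = 323/7 + (1/7)·692 = 145.
The subsidy must fill the gap: s = Ps − Pb = 145 − 80 = 65.

Required subsidy s = 65 per unit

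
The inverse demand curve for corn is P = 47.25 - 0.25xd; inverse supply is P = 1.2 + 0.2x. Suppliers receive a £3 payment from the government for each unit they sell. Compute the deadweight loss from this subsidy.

Pre-subsidy: 47.25 - 0.25x = 1.2 + 0.2x gives x* = 307/3 and P* = 65/3.
With the subsidy, sellers receive Ps = Pb + 3 for each unit, where Pb is the price buyers pay.
On the curves, Pb = 47.25 - 0.25x and Ps = 1.2 + 0.2x; the wedge Ps − Pb = 3 gives 1.2 + 0.2x − (47.25 - 0.25x) = 3, so x' = 109.
Then Pb = 47.25 − 0.25·109 = 20 and Ps = 1.2 + 0.2·109 = 23.
The subsidy expands output by 109 − 307/3 = 20/3 past the efficient level; on those units the gap between marginal cost and willingness to pay runs from 0 up to 3.
DWL = ½ × 3 × 20/3 = 10.

Deadweight loss = £10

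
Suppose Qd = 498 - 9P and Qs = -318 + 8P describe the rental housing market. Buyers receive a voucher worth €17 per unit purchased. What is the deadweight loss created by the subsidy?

Pre-subsidy: 498 - 9P = -318 + 8P gives P* = 48, Q* = 66.
With the rebate, buyers effectively pay Pb = Ps − 17, where Ps is the price sellers receive.
Demand in terms of Ps becomes Qd = 498 − 9(Ps − 17) = 651 - 9Ps. Setting this equal to supply: 651 - 9Ps = -318 + 8Ps, so Ps = 57.
Buyers pay Pb = 57 − 17 = 40; Q' = -318 + 8·57 = 138.
The subsidy expands output by 138 − 66 = 72 past the efficient level; on those units the gap between marginal cost and willingness to pay runs from 0 up to 17.
DWL = ½ × 17 × 72 = 612.

Deadweight loss = €612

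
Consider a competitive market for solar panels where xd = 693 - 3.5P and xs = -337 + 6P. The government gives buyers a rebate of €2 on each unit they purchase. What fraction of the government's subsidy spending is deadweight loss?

DWL / government spending = 6/863

Pre-subsidy: 693 - 3.5P = -337 + 6P gives P* = 2060/19, x* = 5957/19.
With the rebate, buyers effectively pay Pb = Ps − 2, where Ps is the price sellers receive.
Demand in terms of Ps becomes xd = 693 − 3.5(Ps − 2) = 700 - 3.5Ps. Setting this equal to supply: 700 - 3.5Ps = -337 + 6Ps, so Ps = 2074/19.
Buyers pay Pb = 2074/19 − 2 = 2036/19; x' = -337 + 6·(2074/19) = 6041/19.
ΔCS = ½(5957/19 + 6041/19)(2060/19 − 2036/19) = 143976/361; ΔPS = ½(5957/19 + 6041/19)(2074/19 − 2060/19) = 83986/361.
Government spending = 2 × 6041/19 = 12082/19.
DWL = ½ × 2 × (6041/19 − 5957/19) = 84/19; fraction = (84/19) / (12082/19) = 6/863.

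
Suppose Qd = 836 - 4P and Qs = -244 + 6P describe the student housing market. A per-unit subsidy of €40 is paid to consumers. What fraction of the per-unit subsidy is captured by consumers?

Consumer share = 0.6

Pre-subsidy: 836 - 4P = -244 + 6P gives P* = 108, Q* = 404.
With the rebate, buyers effectively pay Pb = Ps − 40, where Ps is the price sellers receive.
Demand in terms of Ps becomes Qd = 836 − 4(Ps − 40) = 996 - 4Ps. Setting this equal to supply: 996 - 4Ps = -244 + 6Ps, so Ps = 124.
Buyers pay Pb = 124 − 40 = 84; Q' = -244 + 6·124 = 500.
Buyers' price falls by P* − Pb = 108 − 84 = 24; sellers' price rises by Ps − P* = 124 − 108 = 16.
So consumers capture 24/40 = 0.6 of each unit of subsidy.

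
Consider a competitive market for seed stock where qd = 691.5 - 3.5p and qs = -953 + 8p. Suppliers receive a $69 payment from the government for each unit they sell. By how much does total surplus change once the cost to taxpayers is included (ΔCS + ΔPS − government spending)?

Pre-subsidy: 691.5 - 3.5p = -953 + 8p gives p* = 143, q* = 191.
With the subsidy, sellers receive ps = pb + 69 for each unit, where pb is the price buyers pay.
Supply in terms of pb becomes qs = -953 + 8(pb + 69) = -401 + 8pb. Setting this equal to demand: 691.5 - 3.5pb = -401 + 8pb, so pb = 95.
Sellers receive ps = 95 + 69 = 164; q' = 691.5 − 3.5·95 = 359.
ΔCS = ½(191 + 359)(143 − 95) = 13200; ΔPS = ½(191 + 359)(164 − 143) = 5775.
Government spending = 69 × 359 = 24771.
Net change = 13200 + 5775 − 24771 = -5796. The loss equals the DWL triangle ½·69·168.

Net change in total surplus = -$5796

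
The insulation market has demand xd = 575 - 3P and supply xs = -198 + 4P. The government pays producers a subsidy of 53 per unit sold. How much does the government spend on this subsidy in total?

Government cost = 124126/7

Pre-subsidy: 575 - 3P = -198 + 4P gives P* = 773/7, x* = 1706/7.
With the subsidy, sellers receive Ps = Pb + 53 for each unit, where Pb is the price buyers pay.
Supply in terms of Pb becomes xs = -198 + 4(Pb + 53) = 14 + 4Pb. Setting this equal to demand: 575 - 3Pb = 14 + 4Pb, so Pb = 561/7.
Sellers receive Ps = 561/7 + 53 = 932/7; x' = 575 − 3·(561/7) = 2342/7.
Government outlay = subsidy × quantity = 53 × 2342/7 = 124126/7.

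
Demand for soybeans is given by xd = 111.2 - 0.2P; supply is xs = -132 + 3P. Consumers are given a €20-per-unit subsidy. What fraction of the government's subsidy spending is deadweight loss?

Pre-subsidy: 111.2 - 0.2P = -132 + 3P gives P* = 76, x* = 96.
With the rebate, buyers effectively pay Pb = Ps − 20, where Ps is the price sellers receive.
Demand in terms of Ps becomes xd = 111.2 − 0.2(Ps − 20) = 115.2 - 0.2Ps. Setting this equal to supply: 115.2 - 0.2Ps = -132 + 3Ps, so Ps = 77.25.
Buyers pay Pb = 77.25 − 20 = 57.25; x' = -132 + 3·77.25 = 99.75.
ΔCS = ½(96 + 99.75)(76 − 57.25) = 1835.15625; ΔPS = ½(96 + 99.75)(77.25 − 76) = 122.34375.
Government spending = 20 × 99.75 = 1995.
DWL = ½ × 20 × (99.75 − 96) = 37.5; fraction = 37.5 / 1995 = 5/266.

DWL / government spending = 5/266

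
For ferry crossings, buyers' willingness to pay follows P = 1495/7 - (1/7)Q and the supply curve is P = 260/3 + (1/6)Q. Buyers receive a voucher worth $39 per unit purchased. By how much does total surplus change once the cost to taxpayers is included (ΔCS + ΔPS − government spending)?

Net change in total surplus = -$2457

Pre-subsidy: 1495/7 - (1/7)Q = 260/3 + (1/6)Q gives Q* = 410 and P* = 155.
With the rebate, buyers effectively pay Pb = Ps − 39, where Ps is the price sellers receive.
On the curves, Pb = 1495/7 - (1/7)Q and Ps = 260/3 + (1/6)Q; the wedge Ps − Pb = 39 gives 260/3 + (1/6)Q − (1495/7 - (1/7)Q) = 39, so Q' = 536.
Then Pb = 1495/7 − (1/7)·536 = 137 and Ps = 260/3 + (1/6)·536 = 176.
ΔCS = ½(410 + 536)(155 − 137) = 8514; ΔPS = ½(410 + 536)(176 − 155) = 9933.
Government spending = 39 × 536 = 20904.
Net change = 8514 + 9933 − 20904 = -2457. The loss equals the DWL triangle ½·39·126.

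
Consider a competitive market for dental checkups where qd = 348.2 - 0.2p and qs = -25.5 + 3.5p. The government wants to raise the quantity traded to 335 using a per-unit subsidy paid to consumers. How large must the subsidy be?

At q = 335, invert demand for the buyer price: pb = (348.2 − 335)/0.2 = 66; invert supply for the seller price: ps = (335 − (-25.5))/3.5 = 103.
The subsidy must fill the gap: s = ps − pb = 103 − 66 = 37.

Required subsidy s = 37 per unit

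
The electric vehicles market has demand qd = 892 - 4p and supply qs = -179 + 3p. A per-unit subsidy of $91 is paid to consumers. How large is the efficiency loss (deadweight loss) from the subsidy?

Pre-subsidy: 892 - 4p = -179 + 3p gives p* = 153, q* = 280.
With the rebate, buyers effectively pay pb = ps − 91, where ps is the price sellers receive.
Demand in terms of ps becomes qd = 892 − 4(ps − 91) = 1256 - 4ps. Setting this equal to supply: 1256 - 4ps = -179 + 3ps, so ps = 205.
Buyers pay pb = 205 − 91 = 114; q' = -179 + 3·205 = 436.
The subsidy expands output by 436 − 280 = 156 past the efficient level; on those units the gap between marginal cost and willingness to pay runs from 0 up to 91.
DWL = ½ × 91 × 156 = 7098.

Deadweight loss = $7098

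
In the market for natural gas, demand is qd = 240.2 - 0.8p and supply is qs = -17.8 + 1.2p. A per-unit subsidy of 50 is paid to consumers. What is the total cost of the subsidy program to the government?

Pre-subsidy: 240.2 - 0.8p = -17.8 + 1.2p gives p* = 129, q* = 137.
With the rebate, buyers effectively pay pb = ps − 50, where ps is the price sellers receive.
Demand in terms of ps becomes qd = 240.2 − 0.8(ps − 50) = 280.2 - 0.8ps. Setting this equal to supply: 280.2 - 0.8ps = -17.8 + 1.2ps, so ps = 149.
Buyers pay pb = 149 − 50 = 99; q' = -17.8 + 1.2·149 = 161.
Government outlay = subsidy × quantity = 50 × 161 = 8050.

Government cost = 8050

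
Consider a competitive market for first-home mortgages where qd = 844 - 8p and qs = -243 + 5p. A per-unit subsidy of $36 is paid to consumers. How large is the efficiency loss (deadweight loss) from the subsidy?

Deadweight loss = 25920/13

Pre-subsidy: 844 - 8p = -243 + 5p gives p* = 1087/13, q* = 2276/13.
With the rebate, buyers effectively pay pb = ps − 36, where ps is the price sellers receive.
Demand in terms of ps becomes qd = 844 − 8(ps − 36) = 1132 - 8ps. Setting this equal to supply: 1132 - 8ps = -243 + 5ps, so ps = 1375/13.
Buyers pay pb = 1375/13 − 36 = 907/13; q' = -243 + 5·(1375/13) = 3716/13.
The subsidy expands output by 3716/13 − 2276/13 = 1440/13 past the efficient level; on those units the gap between marginal cost and willingness to pay runs from 0 up to 36.
DWL = ½ × 36 × 1440/13 = 25920/13.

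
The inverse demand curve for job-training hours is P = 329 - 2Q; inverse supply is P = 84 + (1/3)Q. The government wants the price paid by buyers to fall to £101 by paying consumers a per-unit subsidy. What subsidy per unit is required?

Required subsidy s = £21 per unit

At a buyer price of 101, quantity demanded is 164.5 − 0.5·101 = 114.
Sellers supply 114 only when they receive Ps = 84 + (1/3)·114 = 122.
s = Ps − Pb = 122 − 101 = 21.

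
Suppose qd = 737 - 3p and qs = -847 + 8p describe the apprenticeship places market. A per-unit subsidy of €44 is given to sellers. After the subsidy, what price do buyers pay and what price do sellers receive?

Buyers pay €112; sellers receive €156

Pre-subsidy: 737 - 3p = -847 + 8p gives p* = 144, q* = 305.
With the subsidy, sellers receive ps = pb + 44 for each unit, where pb is the price buyers pay.
Supply in terms of pb becomes qs = -847 + 8(pb + 44) = -495 + 8pb. Setting this equal to demand: 737 - 3pb = -495 + 8pb, so pb = 112.
Sellers receive ps = 112 + 44 = 156; q' = 737 − 3·112 = 401.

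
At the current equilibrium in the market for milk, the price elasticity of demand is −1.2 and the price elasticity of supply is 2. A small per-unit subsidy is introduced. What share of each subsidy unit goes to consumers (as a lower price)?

Consumer share = 0.625

For a small subsidy around the equilibrium, the benefit split depends on the relative slopes, which at a point are proportional to the elasticities.
Buyer share = εs/(εs + |εd|) = 2/(2 + 1.2) = 0.625; seller share = |εd|/(εs + |εd|) = 0.375.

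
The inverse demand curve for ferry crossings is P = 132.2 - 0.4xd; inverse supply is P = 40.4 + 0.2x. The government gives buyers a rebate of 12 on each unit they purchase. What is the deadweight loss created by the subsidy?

Deadweight loss = 120

Pre-subsidy: 132.2 - 0.4x = 40.4 + 0.2x gives x* = 153 and P* = 71.
With the rebate, buyers effectively pay Pb = Ps − 12, where Ps is the price sellers receive.
On the curves, Pb = 132.2 - 0.4x and Ps = 40.4 + 0.2x; the wedge Ps − Pb = 12 gives 40.4 + 0.2x − (132.2 - 0.4x) = 12, so x' = 173.
Then Pb = 132.2 − 0.4·173 = 63 and Ps = 40.4 + 0.2·173 = 75.
The subsidy expands output by 173 − 153 = 20 past the efficient level; on those units the gap between marginal cost and willingness to pay runs from 0 up to 12.
DWL = ½ × 12 × 20 = 120.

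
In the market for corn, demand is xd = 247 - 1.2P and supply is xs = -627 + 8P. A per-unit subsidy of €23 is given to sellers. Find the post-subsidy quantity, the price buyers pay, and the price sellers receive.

x' = 157; buyers pay €75; sellers receive €98

Pre-subsidy: 247 - 1.2P = -627 + 8P gives P* = 95, x* = 133.
With the subsidy, sellers receive Ps = Pb + 23 for each unit, where Pb is the price buyers pay.
Supply in terms of Pb becomes xs = -627 + 8(Pb + 23) = -443 + 8Pb. Setting this equal to demand: 247 - 1.2Pb = -443 + 8Pb, so Pb = 75.
Sellers receive Ps = 75 + 23 = 98; x' = 247 − 1.2·75 = 157.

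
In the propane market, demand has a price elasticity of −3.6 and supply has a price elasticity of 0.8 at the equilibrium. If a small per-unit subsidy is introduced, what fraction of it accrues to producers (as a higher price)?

Producer share = 9/11

For a small subsidy around the equilibrium, the benefit split depends on the relative slopes, which at a point are proportional to the elasticities.
Buyer share = εs/(εs + |εd|) = 0.8/(0.8 + 3.6) = 2/11; seller share = |εd|/(εs + |εd|) = 9/11.
So producers capture 9/11 of the subsidy.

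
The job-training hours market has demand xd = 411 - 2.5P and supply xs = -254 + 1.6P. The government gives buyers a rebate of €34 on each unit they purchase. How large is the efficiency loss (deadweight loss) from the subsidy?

Deadweight loss = 23120/41

Pre-subsidy: 411 - 2.5P = -254 + 1.6P gives P* = 6650/41, x* = 226/41.
With the rebate, buyers effectively pay Pb = Ps − 34, where Ps is the price sellers receive.
Demand in terms of Ps becomes xd = 411 − 2.5(Ps − 34) = 496 - 2.5Ps. Setting this equal to supply: 496 - 2.5Ps = -254 + 1.6Ps, so Ps = 7500/41.
Buyers pay Pb = 7500/41 − 34 = 6106/41; x' = -254 + 1.6·(7500/41) = 1586/41.
The subsidy expands output by 1586/41 − 226/41 = 1360/41 past the efficient level; on those units the gap between marginal cost and willingness to pay runs from 0 up to 34.
DWL = ½ × 34 × 1360/41 = 23120/41.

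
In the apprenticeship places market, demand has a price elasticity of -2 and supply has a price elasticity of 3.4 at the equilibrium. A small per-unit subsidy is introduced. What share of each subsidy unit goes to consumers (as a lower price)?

For a small subsidy around the equilibrium, the benefit split depends on the relative slopes, which at a point are proportional to the elasticities.
Buyer share = εs/(εs + |εd|) = 3.4/(3.4 + 2) = 17/27; seller share = |εd|/(εs + |εd|) = 10/27.

Consumer share = 17/27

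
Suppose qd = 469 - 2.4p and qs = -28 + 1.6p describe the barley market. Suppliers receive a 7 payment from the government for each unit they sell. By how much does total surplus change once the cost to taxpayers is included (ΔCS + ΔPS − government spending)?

Pre-subsidy: 469 - 2.4p = -28 + 1.6p gives p* = 124.25, q* = 170.8.
With the subsidy, sellers receive ps = pb + 7 for each unit, where pb is the price buyers pay.
Supply in terms of pb becomes qs = -28 + 1.6(pb + 7) = -16.8 + 1.6pb. Setting this equal to demand: 469 - 2.4pb = -16.8 + 1.6pb, so pb = 121.45.
Sellers receive ps = 121.45 + 7 = 128.45; q' = 469 − 2.4·121.45 = 177.52.
ΔCS = ½(170.8 + 177.52)(124.25 − 121.45) = 487.648; ΔPS = ½(170.8 + 177.52)(128.45 − 124.25) = 731.472.
Government spending = 7 × 177.52 = 1242.64.
Net change = 487.648 + 731.472 − 1242.64 = -23.52. The loss equals the DWL triangle ½·7·6.72.

Net change in total surplus = -23.52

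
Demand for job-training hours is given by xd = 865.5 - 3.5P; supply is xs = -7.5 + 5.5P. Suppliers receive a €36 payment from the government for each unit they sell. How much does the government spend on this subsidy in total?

Pre-subsidy: 865.5 - 3.5P = -7.5 + 5.5P gives P* = 97, x* = 526.
With the subsidy, sellers receive Ps = Pb + 36 for each unit, where Pb is the price buyers pay.
Supply in terms of Pb becomes xs = -7.5 + 5.5(Pb + 36) = 190.5 + 5.5Pb. Setting this equal to demand: 865.5 - 3.5Pb = 190.5 + 5.5Pb, so Pb = 75.
Sellers receive Ps = 75 + 36 = 111; x' = 865.5 − 3.5·75 = 603.
Government outlay = subsidy × quantity = 36 × 603 = 21708.

Government cost = €21708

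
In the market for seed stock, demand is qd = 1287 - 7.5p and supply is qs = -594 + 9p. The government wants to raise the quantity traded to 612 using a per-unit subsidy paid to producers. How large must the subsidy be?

Required subsidy s = 44 per unit

At q = 612, invert demand for the buyer price: pb = (1287 − 612)/7.5 = 90; invert supply for the seller price: ps = (612 − (-594))/9 = 134.
The subsidy must fill the gap: s = ps − pb = 134 − 90 = 44.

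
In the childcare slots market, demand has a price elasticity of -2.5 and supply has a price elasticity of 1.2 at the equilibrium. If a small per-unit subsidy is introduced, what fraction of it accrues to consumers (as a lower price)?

Consumer share = 12/37

For a small subsidy around the equilibrium, the benefit split depends on the relative slopes, which at a point are proportional to the elasticities.
Buyer share = εs/(εs + |εd|) = 1.2/(1.2 + 2.5) = 12/37; seller share = |εd|/(εs + |εd|) = 25/37.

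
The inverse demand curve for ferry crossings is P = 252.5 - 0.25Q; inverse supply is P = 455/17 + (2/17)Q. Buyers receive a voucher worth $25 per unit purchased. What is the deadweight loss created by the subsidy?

Pre-subsidy: 252.5 - 0.25Q = 455/17 + (2/17)Q gives Q* = 614 and P* = 99.
With the rebate, buyers effectively pay Pb = Ps − 25, where Ps is the price sellers receive.
On the curves, Pb = 252.5 - 0.25Q and Ps = 455/17 + (2/17)Q; the wedge Ps − Pb = 25 gives 455/17 + (2/17)Q − (252.5 - 0.25Q) = 25, so Q' = 682.
Then Pb = 252.5 − 0.25·682 = 82 and Ps = 455/17 + (2/17)·682 = 107.
The subsidy expands output by 682 − 614 = 68 past the efficient level; on those units the gap between marginal cost and willingness to pay runs from 0 up to 25.
DWL = ½ × 25 × 68 = 850.

Deadweight loss = $850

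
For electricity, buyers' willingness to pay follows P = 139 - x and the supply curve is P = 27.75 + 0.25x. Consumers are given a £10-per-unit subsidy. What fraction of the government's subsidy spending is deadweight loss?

DWL / government spending = 4/97

Pre-subsidy: 139 - x = 27.75 + 0.25x gives x* = 89 and P* = 50.
With the rebate, buyers effectively pay Pb = Ps − 10, where Ps is the price sellers receive.
On the curves, Pb = 139 - x and Ps = 27.75 + 0.25x; the wedge Ps − Pb = 10 gives 27.75 + 0.25x − (139 - x) = 10, so x' = 97.
Then Pb = 139 − 1·97 = 42 and Ps = 27.75 + 0.25·97 = 52.
ΔCS = ½(89 + 97)(50 − 42) = 744; ΔPS = ½(89 + 97)(52 − 50) = 186.
Government spending = 10 × 97 = 970.
DWL = ½ × 10 × (97 − 89) = 40; fraction = 40 / 970 = 4/97.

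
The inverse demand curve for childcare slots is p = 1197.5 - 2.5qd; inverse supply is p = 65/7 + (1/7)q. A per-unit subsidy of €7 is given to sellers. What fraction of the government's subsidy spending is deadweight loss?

DWL / government spending = 49/16733

Pre-subsidy: 1197.5 - 2.5q = 65/7 + (1/7)q gives q* = 16635/37 and p* = 2720/37.
With the subsidy, sellers receive ps = pb + 7 for each unit, where pb is the price buyers pay.
On the curves, pb = 1197.5 - 2.5q and ps = 65/7 + (1/7)q; the wedge ps − pb = 7 gives 65/7 + (1/7)q − (1197.5 - 2.5q) = 7, so q' = 16733/37.
Then pb = 1197.5 − 2.5·(16733/37) = 2475/37 and ps = 65/7 + (1/7)·(16733/37) = 2734/37.
ΔCS = ½(16635/37 + 16733/37)(2720/37 − 2475/37) = 4087580/1369; ΔPS = ½(16635/37 + 16733/37)(2734/37 − 2720/37) = 233576/1369.
Government spending = 7 × 16733/37 = 117131/37.
DWL = ½ × 7 × (16733/37 − 16635/37) = 343/37; fraction = (343/37) / (117131/37) = 49/16733.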